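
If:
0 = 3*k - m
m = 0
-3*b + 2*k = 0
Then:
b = 0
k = 0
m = 0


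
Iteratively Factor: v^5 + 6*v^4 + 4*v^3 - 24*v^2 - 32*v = (v)*(v^4 + 6*v^3 + 4*v^2 - 24*v - 32) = v*(v - 2)*(v^3 + 8*v^2 + 20*v + 16) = v*(v - 2)*(v + 2)*(v^2 + 6*v + 8) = v*(v - 2)*(v + 2)*(v + 4)*(v + 2)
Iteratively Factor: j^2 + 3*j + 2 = (j + 2)*(j + 1)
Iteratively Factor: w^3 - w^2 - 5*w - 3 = (w + 1)*(w^2 - 2*w - 3) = (w - 3)*(w + 1)*(w + 1)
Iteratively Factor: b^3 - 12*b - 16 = (b - 4)*(b^2 + 4*b + 4) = (b - 4)*(b + 2)*(b + 2)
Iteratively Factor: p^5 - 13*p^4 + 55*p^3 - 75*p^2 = (p - 3)*(p^4 - 10*p^3 + 25*p^2) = (p - 5)*(p - 3)*(p^3 - 5*p^2) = p*(p - 5)*(p - 3)*(p^2 - 5*p) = p*(p - 5)^2*(p - 3)*(p)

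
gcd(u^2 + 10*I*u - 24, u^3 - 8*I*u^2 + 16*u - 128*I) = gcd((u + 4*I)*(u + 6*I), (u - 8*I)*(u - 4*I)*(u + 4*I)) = u + 4*I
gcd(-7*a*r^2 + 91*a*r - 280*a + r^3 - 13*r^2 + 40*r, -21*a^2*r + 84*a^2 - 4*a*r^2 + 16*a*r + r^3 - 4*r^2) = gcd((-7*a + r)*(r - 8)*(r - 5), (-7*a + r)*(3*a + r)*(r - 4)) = -7*a + r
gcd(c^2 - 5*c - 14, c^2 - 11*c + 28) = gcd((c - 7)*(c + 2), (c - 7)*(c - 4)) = c - 7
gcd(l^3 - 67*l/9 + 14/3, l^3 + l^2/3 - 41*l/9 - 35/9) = l - 7/3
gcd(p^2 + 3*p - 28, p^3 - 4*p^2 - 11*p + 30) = 1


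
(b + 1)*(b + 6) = b^2 + 7*b + 6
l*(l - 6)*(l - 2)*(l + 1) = l^4 - 7*l^3 + 4*l^2 + 12*l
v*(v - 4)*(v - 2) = v^3 - 6*v^2 + 8*v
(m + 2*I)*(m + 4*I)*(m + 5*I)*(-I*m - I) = -I*m^4 + 11*m^3 - I*m^3 + 11*m^2 + 38*I*m^2 - 40*m + 38*I*m - 40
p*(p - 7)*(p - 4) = p^3 - 11*p^2 + 28*p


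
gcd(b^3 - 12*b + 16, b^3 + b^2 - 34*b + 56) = b - 2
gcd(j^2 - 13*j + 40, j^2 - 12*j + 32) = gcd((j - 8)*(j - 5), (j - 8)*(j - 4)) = j - 8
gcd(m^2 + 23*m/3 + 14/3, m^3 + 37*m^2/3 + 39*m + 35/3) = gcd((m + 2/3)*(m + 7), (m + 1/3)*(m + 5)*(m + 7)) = m + 7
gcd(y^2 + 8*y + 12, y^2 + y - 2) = y + 2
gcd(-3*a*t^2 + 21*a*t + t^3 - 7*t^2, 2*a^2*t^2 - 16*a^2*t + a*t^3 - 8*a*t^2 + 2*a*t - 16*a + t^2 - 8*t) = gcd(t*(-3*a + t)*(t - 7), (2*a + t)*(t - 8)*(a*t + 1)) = 1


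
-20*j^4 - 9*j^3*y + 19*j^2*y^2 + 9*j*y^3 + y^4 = (-j + y)*(j + y)*(4*j + y)*(5*j + y)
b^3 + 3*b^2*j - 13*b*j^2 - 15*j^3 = (b - 3*j)*(b + j)*(b + 5*j)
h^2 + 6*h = h*(h + 6)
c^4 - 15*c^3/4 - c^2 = c^2*(c - 4)*(c + 1/4)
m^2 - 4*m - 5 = (m - 5)*(m + 1)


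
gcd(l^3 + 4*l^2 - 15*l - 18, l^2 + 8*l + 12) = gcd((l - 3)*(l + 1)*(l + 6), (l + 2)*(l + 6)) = l + 6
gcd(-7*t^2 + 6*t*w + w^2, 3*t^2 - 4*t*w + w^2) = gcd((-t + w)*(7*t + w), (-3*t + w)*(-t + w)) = t - w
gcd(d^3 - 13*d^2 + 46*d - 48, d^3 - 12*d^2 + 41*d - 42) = d^2 - 5*d + 6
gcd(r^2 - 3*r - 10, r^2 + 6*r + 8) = r + 2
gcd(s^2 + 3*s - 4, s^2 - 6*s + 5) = s - 1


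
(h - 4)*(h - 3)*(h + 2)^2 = h^4 - 3*h^3 - 12*h^2 + 20*h + 48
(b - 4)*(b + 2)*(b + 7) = b^3 + 5*b^2 - 22*b - 56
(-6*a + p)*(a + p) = -6*a^2 - 5*a*p + p^2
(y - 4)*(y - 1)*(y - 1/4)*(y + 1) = y^4 - 17*y^3/4 + 17*y/4 - 1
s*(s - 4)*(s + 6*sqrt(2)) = s^3 - 4*s^2 + 6*sqrt(2)*s^2 - 24*sqrt(2)*s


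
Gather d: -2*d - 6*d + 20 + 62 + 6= 88 - 8*d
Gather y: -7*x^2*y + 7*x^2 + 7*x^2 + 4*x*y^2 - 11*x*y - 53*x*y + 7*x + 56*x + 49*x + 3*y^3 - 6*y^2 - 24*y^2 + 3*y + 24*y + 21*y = 14*x^2 + 112*x + 3*y^3 + y^2*(4*x - 30) + y*(-7*x^2 - 64*x + 48)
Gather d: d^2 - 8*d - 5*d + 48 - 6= d^2 - 13*d + 42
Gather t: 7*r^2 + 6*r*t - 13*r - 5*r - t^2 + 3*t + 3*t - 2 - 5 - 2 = 7*r^2 - 18*r - t^2 + t*(6*r + 6) - 9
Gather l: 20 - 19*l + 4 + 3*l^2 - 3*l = 3*l^2 - 22*l + 24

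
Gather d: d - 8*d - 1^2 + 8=7 - 7*d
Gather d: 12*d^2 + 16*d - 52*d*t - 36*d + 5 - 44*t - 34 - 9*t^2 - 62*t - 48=12*d^2 + d*(-52*t - 20) - 9*t^2 - 106*t - 77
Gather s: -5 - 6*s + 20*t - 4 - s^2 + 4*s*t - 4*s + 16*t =-s^2 + s*(4*t - 10) + 36*t - 9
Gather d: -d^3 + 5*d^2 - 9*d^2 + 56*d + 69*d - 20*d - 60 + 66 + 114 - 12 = -d^3 - 4*d^2 + 105*d + 108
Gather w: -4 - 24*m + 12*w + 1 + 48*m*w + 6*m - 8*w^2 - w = -18*m - 8*w^2 + w*(48*m + 11) - 3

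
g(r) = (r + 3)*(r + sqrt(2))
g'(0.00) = 4.41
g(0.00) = 4.24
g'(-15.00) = -25.59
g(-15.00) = 163.03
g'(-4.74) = -5.07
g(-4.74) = 5.79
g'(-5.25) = -6.09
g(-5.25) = 8.63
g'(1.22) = 6.85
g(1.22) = 11.12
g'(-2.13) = 0.15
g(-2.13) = -0.62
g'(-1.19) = 2.03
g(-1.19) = 0.41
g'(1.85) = 8.11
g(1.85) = 15.83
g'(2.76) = 9.93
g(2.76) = 24.04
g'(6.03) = 16.47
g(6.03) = 67.22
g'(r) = 2*r + sqrt(2) + 3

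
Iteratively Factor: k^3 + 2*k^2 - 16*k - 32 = (k - 4)*(k^2 + 6*k + 8) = (k - 4)*(k + 2)*(k + 4)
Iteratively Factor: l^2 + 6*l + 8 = (l + 4)*(l + 2)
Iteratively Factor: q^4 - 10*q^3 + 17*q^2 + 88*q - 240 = (q + 3)*(q^3 - 13*q^2 + 56*q - 80) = (q - 4)*(q + 3)*(q^2 - 9*q + 20) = (q - 5)*(q - 4)*(q + 3)*(q - 4)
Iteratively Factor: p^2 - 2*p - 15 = (p + 3)*(p - 5)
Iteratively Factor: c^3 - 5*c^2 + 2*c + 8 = (c - 2)*(c^2 - 3*c - 4) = (c - 2)*(c + 1)*(c - 4)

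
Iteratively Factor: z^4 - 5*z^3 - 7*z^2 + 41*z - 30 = (z - 5)*(z^3 - 7*z + 6) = (z - 5)*(z - 2)*(z^2 + 2*z - 3) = (z - 5)*(z - 2)*(z + 3)*(z - 1)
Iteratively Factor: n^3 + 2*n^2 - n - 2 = (n + 2)*(n^2 - 1) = (n - 1)*(n + 2)*(n + 1)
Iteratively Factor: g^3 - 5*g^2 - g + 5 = (g - 5)*(g^2 - 1) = (g - 5)*(g - 1)*(g + 1)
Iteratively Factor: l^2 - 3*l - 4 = (l + 1)*(l - 4)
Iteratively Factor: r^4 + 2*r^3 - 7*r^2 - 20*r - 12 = (r + 2)*(r^3 - 7*r - 6) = (r + 2)^2*(r^2 - 2*r - 3) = (r - 3)*(r + 2)^2*(r + 1)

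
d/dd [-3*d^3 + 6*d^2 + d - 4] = -9*d^2 + 12*d + 1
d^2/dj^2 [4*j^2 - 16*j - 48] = 8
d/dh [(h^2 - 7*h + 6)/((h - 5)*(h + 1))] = (3*h^2 - 22*h + 59)/(h^4 - 8*h^3 + 6*h^2 + 40*h + 25)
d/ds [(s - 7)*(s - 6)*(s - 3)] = 3*s^2 - 32*s + 81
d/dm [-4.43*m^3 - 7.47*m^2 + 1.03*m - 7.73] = -13.29*m^2 - 14.94*m + 1.03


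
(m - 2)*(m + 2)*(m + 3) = m^3 + 3*m^2 - 4*m - 12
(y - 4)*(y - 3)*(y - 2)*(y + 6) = y^4 - 3*y^3 - 28*y^2 + 132*y - 144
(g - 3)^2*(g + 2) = g^3 - 4*g^2 - 3*g + 18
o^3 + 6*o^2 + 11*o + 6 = (o + 1)*(o + 2)*(o + 3)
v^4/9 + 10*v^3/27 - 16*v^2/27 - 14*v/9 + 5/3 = (v/3 + 1)^2*(v - 5/3)*(v - 1)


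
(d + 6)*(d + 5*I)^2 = d^3 + 6*d^2 + 10*I*d^2 - 25*d + 60*I*d - 150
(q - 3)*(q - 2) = q^2 - 5*q + 6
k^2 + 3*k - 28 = (k - 4)*(k + 7)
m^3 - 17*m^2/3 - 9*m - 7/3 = (m - 7)*(m + 1/3)*(m + 1)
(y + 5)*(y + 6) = y^2 + 11*y + 30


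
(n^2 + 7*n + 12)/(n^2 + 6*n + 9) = (n + 4)/(n + 3)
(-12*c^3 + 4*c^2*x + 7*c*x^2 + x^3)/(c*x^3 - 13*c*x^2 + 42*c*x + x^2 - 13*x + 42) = (-12*c^3 + 4*c^2*x + 7*c*x^2 + x^3)/(c*x^3 - 13*c*x^2 + 42*c*x + x^2 - 13*x + 42)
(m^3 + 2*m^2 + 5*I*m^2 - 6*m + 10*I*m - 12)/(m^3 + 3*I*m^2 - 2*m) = (m^2 + m*(2 + 3*I) + 6*I)/(m*(m + I))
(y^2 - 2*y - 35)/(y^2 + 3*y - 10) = (y - 7)/(y - 2)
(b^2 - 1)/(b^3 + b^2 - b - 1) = 1/(b + 1)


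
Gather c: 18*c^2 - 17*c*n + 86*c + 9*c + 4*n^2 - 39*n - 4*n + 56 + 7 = 18*c^2 + c*(95 - 17*n) + 4*n^2 - 43*n + 63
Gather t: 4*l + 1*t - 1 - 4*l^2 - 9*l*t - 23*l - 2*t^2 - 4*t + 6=-4*l^2 - 19*l - 2*t^2 + t*(-9*l - 3) + 5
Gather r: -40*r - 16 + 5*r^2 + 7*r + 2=5*r^2 - 33*r - 14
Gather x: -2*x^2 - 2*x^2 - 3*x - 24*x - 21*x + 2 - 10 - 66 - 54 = -4*x^2 - 48*x - 128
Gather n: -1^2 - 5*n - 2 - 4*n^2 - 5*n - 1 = -4*n^2 - 10*n - 4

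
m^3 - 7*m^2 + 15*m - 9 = (m - 3)^2*(m - 1)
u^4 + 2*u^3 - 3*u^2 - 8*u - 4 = (u - 2)*(u + 1)^2*(u + 2)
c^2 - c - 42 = (c - 7)*(c + 6)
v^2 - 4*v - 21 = (v - 7)*(v + 3)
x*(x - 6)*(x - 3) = x^3 - 9*x^2 + 18*x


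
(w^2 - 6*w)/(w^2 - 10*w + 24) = w/(w - 4)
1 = 1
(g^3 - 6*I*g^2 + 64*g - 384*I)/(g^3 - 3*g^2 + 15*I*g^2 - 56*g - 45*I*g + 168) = (g^2 - 14*I*g - 48)/(g^2 + g*(-3 + 7*I) - 21*I)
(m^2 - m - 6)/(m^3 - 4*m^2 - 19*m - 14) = (m - 3)/(m^2 - 6*m - 7)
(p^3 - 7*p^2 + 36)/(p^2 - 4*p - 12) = p - 3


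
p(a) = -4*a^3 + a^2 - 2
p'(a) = -12*a^2 + 2*a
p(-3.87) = 244.82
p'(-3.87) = -187.46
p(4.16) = -272.66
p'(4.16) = -199.35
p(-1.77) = 23.31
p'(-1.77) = -41.13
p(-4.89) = 489.63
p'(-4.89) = -296.73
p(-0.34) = -1.73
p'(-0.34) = -2.07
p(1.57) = -15.01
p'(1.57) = -26.44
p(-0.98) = 2.73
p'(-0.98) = -13.48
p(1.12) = -6.37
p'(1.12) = -12.81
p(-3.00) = 115.00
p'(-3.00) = -114.00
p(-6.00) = 898.00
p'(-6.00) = -444.00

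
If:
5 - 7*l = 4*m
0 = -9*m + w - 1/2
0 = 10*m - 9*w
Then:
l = 373/497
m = -9/142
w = -5/71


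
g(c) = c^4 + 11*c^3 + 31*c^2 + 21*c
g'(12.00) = 12429.00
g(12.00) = 44460.00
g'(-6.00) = -27.00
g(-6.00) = -90.00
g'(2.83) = 551.41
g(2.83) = 621.17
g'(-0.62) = -5.71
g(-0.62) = -3.58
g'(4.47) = 1314.77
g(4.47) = 2094.98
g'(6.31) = 2731.11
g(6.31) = 5715.77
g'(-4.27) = 46.53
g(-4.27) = -48.41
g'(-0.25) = 7.50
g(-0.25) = -3.48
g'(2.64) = 488.28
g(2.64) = 522.47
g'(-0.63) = -5.96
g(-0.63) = -3.52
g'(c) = 4*c^3 + 33*c^2 + 62*c + 21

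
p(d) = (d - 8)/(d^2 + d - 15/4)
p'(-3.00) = -10.42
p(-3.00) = -4.89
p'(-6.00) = -0.19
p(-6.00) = -0.53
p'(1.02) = 6.84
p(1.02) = 4.13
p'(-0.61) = -0.37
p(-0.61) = 2.16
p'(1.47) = 1805.39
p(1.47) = 54.83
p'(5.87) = 0.05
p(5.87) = -0.06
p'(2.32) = 2.30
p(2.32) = -1.44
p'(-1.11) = -1.12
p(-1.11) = 2.51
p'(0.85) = 3.61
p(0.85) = 3.28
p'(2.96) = 0.67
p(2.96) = -0.63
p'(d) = (-2*d - 1)*(d - 8)/(d^2 + d - 15/4)^2 + 1/(d^2 + d - 15/4) = 4*(-4*d^2 + 64*d + 17)/(16*d^4 + 32*d^3 - 104*d^2 - 120*d + 225)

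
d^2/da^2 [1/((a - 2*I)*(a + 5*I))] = 2*((a - 2*I)^2 + (a - 2*I)*(a + 5*I) + (a + 5*I)^2)/((a - 2*I)^3*(a + 5*I)^3)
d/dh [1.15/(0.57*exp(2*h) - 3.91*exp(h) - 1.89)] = (4.4965 - 1.311*exp(h))*exp(h)/(-0.57*exp(2*h) + 3.91*exp(h) + 1.89)^2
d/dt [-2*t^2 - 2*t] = -4*t - 2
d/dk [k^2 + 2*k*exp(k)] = 2*k*exp(k) + 2*k + 2*exp(k)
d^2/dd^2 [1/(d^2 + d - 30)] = 2*(-d^2 - d + (2*d + 1)^2 + 30)/(d^2 + d - 30)^3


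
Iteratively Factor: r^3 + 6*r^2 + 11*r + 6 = (r + 2)*(r^2 + 4*r + 3) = (r + 1)*(r + 2)*(r + 3)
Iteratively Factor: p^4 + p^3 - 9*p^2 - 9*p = (p - 3)*(p^3 + 4*p^2 + 3*p) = p*(p - 3)*(p^2 + 4*p + 3) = p*(p - 3)*(p + 1)*(p + 3)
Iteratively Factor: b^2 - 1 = (b - 1)*(b + 1)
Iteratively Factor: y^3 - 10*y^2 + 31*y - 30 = (y - 5)*(y^2 - 5*y + 6) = (y - 5)*(y - 3)*(y - 2)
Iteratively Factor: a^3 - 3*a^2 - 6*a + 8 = (a - 1)*(a^2 - 2*a - 8) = (a - 1)*(a + 2)*(a - 4)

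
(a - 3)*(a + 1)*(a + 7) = a^3 + 5*a^2 - 17*a - 21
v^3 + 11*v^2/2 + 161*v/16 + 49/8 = (v + 7/4)^2*(v + 2)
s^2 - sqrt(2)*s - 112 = (s - 8*sqrt(2))*(s + 7*sqrt(2))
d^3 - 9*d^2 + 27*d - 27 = (d - 3)^3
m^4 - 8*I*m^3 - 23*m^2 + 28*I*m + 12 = (m - 3*I)*(m - 2*I)^2*(m - I)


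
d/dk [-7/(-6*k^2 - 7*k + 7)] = 7*(-12*k - 7)/(6*k^2 + 7*k - 7)^2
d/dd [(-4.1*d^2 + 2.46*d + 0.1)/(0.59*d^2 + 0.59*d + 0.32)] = (-3.8704*d^2 - 2.742*d + 0.7282)/(0.3481*d^4 + 0.6962*d^3 + 0.7257*d^2 + 0.3776*d + 0.1024)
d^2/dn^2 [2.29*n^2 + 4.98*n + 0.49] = 4.58000000000000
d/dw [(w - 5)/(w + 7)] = 12/(w + 7)^2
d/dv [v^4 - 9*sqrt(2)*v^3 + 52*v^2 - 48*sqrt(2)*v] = 4*v^3 - 27*sqrt(2)*v^2 + 104*v - 48*sqrt(2)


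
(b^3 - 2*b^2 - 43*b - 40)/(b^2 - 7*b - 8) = b + 5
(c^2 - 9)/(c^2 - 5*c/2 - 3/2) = 2*(c + 3)/(2*c + 1)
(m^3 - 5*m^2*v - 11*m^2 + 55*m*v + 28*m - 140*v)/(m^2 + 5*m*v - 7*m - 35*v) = (m^2 - 5*m*v - 4*m + 20*v)/(m + 5*v)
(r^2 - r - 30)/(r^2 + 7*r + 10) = (r - 6)/(r + 2)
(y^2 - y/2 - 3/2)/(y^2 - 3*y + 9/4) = 2*(y + 1)/(2*y - 3)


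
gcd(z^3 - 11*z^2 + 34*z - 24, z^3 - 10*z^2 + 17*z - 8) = z - 1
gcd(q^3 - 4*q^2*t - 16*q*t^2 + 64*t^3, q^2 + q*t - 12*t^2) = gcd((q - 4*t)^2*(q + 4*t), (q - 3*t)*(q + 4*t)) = q + 4*t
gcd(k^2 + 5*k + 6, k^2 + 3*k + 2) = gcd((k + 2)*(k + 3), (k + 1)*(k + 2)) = k + 2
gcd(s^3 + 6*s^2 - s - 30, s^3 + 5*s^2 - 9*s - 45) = s^2 + 8*s + 15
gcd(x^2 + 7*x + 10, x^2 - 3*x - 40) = x + 5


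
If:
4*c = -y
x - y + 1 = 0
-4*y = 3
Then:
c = 3/16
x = -7/4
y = -3/4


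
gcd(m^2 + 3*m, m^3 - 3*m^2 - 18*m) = m^2 + 3*m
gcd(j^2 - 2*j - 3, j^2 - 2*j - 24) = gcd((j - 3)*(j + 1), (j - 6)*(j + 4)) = 1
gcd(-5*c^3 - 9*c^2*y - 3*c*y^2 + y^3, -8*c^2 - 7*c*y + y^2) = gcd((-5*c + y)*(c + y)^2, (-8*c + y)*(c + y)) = c + y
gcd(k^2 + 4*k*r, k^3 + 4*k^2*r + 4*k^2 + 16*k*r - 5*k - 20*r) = k + 4*r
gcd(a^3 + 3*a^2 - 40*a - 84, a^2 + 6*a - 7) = a + 7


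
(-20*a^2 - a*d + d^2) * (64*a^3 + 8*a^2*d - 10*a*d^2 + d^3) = -1280*a^5 - 224*a^4*d + 256*a^3*d^2 - 2*a^2*d^3 - 11*a*d^4 + d^5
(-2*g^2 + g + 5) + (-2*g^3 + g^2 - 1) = -2*g^3 - g^2 + g + 4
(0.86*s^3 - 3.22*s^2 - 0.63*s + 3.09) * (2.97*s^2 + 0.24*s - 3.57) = 2.5542*s^5 - 9.357*s^4 - 5.7141*s^3 + 20.5215*s^2 + 2.9907*s - 11.0313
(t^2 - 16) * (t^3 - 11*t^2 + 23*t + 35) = t^5 - 11*t^4 + 7*t^3 + 211*t^2 - 368*t - 560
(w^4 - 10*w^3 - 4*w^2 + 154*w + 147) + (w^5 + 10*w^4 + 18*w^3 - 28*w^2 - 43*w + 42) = w^5 + 11*w^4 + 8*w^3 - 32*w^2 + 111*w + 189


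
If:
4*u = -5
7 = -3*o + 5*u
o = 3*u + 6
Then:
No Solution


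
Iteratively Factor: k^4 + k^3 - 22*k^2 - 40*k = (k + 4)*(k^3 - 3*k^2 - 10*k) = (k + 2)*(k + 4)*(k^2 - 5*k) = k*(k + 2)*(k + 4)*(k - 5)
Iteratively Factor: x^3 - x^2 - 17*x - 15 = (x - 5)*(x^2 + 4*x + 3) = (x - 5)*(x + 3)*(x + 1)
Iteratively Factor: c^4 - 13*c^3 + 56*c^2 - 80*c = (c - 4)*(c^3 - 9*c^2 + 20*c) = (c - 4)^2*(c^2 - 5*c) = c*(c - 4)^2*(c - 5)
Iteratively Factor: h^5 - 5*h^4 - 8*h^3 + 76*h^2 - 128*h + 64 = (h - 4)*(h^4 - h^3 - 12*h^2 + 28*h - 16) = (h - 4)*(h - 2)*(h^3 + h^2 - 10*h + 8) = (h - 4)*(h - 2)*(h - 1)*(h^2 + 2*h - 8) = (h - 4)*(h - 2)*(h - 1)*(h + 4)*(h - 2)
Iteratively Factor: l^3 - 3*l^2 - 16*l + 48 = (l - 3)*(l^2 - 16) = (l - 4)*(l - 3)*(l + 4)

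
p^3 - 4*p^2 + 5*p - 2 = (p - 2)*(p - 1)^2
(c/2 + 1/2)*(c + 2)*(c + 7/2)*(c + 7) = c^4/2 + 27*c^3/4 + 29*c^2 + 189*c/4 + 49/2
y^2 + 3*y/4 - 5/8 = (y - 1/2)*(y + 5/4)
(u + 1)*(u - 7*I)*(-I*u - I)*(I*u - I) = u^4 + u^3 - 7*I*u^3 - u^2 - 7*I*u^2 - u + 7*I*u + 7*I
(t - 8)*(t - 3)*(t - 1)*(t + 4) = t^4 - 8*t^3 - 13*t^2 + 116*t - 96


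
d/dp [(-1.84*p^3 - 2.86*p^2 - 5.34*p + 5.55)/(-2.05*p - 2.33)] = (7.544*p^3 + 18.7246*p^2 + 13.3276*p + 23.8197)/(4.2025*p^2 + 9.553*p + 5.4289)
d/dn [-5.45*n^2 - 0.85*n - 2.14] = -10.9*n - 0.85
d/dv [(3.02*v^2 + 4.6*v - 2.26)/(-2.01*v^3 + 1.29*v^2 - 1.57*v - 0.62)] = (6.0702*v^4 + 18.492*v^3 - 24.3032*v^2 + 2.086*v - 6.4002)/(4.0401*v^6 - 5.1858*v^5 + 7.9755*v^4 - 1.5582*v^3 + 0.8653*v^2 + 1.9468*v + 0.3844)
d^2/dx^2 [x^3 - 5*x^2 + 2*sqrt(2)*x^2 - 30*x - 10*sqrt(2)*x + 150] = 6*x - 10 + 4*sqrt(2)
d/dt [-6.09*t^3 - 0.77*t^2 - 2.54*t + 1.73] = -18.27*t^2 - 1.54*t - 2.54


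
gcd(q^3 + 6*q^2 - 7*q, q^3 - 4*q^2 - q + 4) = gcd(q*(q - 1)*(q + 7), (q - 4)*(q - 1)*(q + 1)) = q - 1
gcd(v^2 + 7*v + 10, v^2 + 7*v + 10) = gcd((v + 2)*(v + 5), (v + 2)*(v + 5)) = v^2 + 7*v + 10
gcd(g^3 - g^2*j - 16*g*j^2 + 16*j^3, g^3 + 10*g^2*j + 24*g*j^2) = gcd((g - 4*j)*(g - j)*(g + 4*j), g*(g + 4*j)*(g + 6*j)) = g + 4*j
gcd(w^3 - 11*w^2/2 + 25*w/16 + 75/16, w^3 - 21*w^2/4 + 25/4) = w^2 - 25*w/4 + 25/4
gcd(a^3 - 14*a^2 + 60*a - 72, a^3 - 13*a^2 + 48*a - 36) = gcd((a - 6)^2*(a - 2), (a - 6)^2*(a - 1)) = a^2 - 12*a + 36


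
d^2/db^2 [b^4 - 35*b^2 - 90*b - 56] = 12*b^2 - 70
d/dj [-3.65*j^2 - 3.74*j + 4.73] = -7.3*j - 3.74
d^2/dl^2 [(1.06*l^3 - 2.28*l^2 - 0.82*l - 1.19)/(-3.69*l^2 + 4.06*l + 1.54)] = (1.4210854715202e-14*l^5 - 5.6843418860808e-14*l^4 + 43.6532439999999*l^3 + 135.191658*l^2 - 94.09218*l + 53.316116)/(50.243409*l^6 - 165.844098*l^5 + 119.56707*l^4 + 71.50472*l^3 - 49.90062*l^2 - 28.886088*l - 3.652264)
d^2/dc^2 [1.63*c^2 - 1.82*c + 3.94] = 3.26000000000000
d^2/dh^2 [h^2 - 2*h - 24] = 2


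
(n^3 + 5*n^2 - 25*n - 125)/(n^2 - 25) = n + 5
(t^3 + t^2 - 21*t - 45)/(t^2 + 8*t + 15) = (t^2 - 2*t - 15)/(t + 5)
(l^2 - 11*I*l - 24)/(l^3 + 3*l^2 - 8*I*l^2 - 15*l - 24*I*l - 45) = (l - 8*I)/(l^2 + l*(3 - 5*I) - 15*I)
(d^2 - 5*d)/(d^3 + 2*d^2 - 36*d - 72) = d*(d - 5)/(d^3 + 2*d^2 - 36*d - 72)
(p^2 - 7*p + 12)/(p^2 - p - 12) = (p - 3)/(p + 3)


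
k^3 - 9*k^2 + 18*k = k*(k - 6)*(k - 3)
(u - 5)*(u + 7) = u^2 + 2*u - 35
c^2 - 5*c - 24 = (c - 8)*(c + 3)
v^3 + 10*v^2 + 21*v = v*(v + 3)*(v + 7)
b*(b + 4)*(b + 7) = b^3 + 11*b^2 + 28*b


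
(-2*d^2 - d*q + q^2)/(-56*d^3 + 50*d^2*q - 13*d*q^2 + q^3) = (d + q)/(28*d^2 - 11*d*q + q^2)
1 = 1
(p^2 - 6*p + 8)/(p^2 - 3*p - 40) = (-p^2 + 6*p - 8)/(-p^2 + 3*p + 40)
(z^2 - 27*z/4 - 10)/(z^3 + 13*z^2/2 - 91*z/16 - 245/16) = 4*(z - 8)/(4*z^2 + 21*z - 49)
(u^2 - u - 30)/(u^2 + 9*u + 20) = (u - 6)/(u + 4)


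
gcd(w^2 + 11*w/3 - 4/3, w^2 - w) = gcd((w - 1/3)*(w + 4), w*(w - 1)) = 1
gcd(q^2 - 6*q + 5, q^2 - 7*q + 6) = q - 1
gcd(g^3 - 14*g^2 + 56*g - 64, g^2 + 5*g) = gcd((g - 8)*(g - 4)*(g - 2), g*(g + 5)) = 1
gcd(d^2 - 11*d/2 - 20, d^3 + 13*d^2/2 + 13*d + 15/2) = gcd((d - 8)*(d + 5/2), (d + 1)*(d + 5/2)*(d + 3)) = d + 5/2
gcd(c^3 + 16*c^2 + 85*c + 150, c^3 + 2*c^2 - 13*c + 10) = c + 5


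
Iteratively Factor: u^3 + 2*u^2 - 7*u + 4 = (u + 4)*(u^2 - 2*u + 1) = (u - 1)*(u + 4)*(u - 1)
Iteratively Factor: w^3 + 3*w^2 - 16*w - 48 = (w + 4)*(w^2 - w - 12) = (w + 3)*(w + 4)*(w - 4)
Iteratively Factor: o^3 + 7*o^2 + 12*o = (o + 4)*(o^2 + 3*o) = o*(o + 4)*(o + 3)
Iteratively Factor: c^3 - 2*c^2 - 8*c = (c - 4)*(c^2 + 2*c) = (c - 4)*(c + 2)*(c)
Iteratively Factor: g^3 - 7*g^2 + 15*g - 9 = (g - 1)*(g^2 - 6*g + 9) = (g - 3)*(g - 1)*(g - 3)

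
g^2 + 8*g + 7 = (g + 1)*(g + 7)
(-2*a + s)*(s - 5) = -2*a*s + 10*a + s^2 - 5*s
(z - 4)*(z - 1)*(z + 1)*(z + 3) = z^4 - z^3 - 13*z^2 + z + 12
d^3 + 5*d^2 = d^2*(d + 5)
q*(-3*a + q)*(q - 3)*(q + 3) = -3*a*q^3 + 27*a*q + q^4 - 9*q^2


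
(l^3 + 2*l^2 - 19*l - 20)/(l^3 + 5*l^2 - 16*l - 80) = (l + 1)/(l + 4)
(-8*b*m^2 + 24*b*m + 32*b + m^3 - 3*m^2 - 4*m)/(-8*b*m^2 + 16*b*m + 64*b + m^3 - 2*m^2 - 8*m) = (m + 1)/(m + 2)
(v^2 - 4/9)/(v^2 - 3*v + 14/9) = (3*v + 2)/(3*v - 7)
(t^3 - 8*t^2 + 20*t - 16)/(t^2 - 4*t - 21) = (-t^3 + 8*t^2 - 20*t + 16)/(-t^2 + 4*t + 21)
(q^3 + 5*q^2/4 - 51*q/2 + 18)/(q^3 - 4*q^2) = 1 + 21/(4*q) - 9/(2*q^2)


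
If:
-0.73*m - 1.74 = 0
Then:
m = -2.38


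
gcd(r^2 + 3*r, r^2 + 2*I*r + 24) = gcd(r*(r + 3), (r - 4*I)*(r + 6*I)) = 1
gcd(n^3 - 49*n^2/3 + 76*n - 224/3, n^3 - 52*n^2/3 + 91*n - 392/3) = n^2 - 15*n + 56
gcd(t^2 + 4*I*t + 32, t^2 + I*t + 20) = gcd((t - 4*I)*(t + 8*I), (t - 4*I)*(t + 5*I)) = t - 4*I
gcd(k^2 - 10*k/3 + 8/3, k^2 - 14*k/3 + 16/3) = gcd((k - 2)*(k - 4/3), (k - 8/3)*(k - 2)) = k - 2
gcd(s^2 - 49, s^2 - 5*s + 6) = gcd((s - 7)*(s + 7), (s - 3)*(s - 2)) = 1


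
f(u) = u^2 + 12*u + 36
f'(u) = 2*u + 12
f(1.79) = 60.68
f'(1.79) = 15.58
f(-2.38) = 13.10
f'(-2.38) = 7.24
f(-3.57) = 5.90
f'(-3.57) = 4.86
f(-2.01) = 15.92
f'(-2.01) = 7.98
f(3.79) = 95.84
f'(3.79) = 19.58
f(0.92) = 47.89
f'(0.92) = 13.84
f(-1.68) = 18.66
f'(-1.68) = 8.64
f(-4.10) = 3.61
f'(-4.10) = 3.80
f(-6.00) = 0.00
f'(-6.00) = 0.00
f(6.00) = 144.00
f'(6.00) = 24.00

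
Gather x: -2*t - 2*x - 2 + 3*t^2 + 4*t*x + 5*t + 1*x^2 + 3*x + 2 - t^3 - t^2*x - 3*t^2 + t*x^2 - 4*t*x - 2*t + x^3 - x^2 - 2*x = -t^3 + t*x^2 + t + x^3 + x*(-t^2 - 1)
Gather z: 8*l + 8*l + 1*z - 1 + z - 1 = 16*l + 2*z - 2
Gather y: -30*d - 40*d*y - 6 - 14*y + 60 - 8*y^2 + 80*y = -30*d - 8*y^2 + y*(66 - 40*d) + 54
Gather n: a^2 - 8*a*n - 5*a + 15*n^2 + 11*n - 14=a^2 - 5*a + 15*n^2 + n*(11 - 8*a) - 14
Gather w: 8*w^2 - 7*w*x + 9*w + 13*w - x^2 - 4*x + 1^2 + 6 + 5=8*w^2 + w*(22 - 7*x) - x^2 - 4*x + 12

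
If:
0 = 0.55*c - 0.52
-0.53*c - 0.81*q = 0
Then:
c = 0.95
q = -0.62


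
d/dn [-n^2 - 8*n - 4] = -2*n - 8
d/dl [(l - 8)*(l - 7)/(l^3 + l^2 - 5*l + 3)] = (-l^3 + 29*l^2 - 129*l - 235)/(l^5 + 3*l^4 - 6*l^3 - 10*l^2 + 21*l - 9)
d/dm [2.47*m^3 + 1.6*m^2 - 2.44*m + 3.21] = 7.41*m^2 + 3.2*m - 2.44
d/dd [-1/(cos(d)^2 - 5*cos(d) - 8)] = (5 - 2*cos(d))*sin(d)/(sin(d)^2 + 5*cos(d) + 7)^2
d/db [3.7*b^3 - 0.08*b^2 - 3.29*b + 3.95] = 11.1*b^2 - 0.16*b - 3.29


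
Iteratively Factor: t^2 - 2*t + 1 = (t - 1)*(t - 1)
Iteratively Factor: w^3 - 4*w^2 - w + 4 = (w - 4)*(w^2 - 1) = (w - 4)*(w + 1)*(w - 1)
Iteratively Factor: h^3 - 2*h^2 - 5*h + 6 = (h - 3)*(h^2 + h - 2) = (h - 3)*(h + 2)*(h - 1)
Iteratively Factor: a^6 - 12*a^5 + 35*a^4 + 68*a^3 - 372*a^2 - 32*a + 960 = (a - 4)*(a^5 - 8*a^4 + 3*a^3 + 80*a^2 - 52*a - 240) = (a - 5)*(a - 4)*(a^4 - 3*a^3 - 12*a^2 + 20*a + 48) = (a - 5)*(a - 4)*(a - 3)*(a^3 - 12*a - 16) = (a - 5)*(a - 4)*(a - 3)*(a + 2)*(a^2 - 2*a - 8) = (a - 5)*(a - 4)*(a - 3)*(a + 2)^2*(a - 4)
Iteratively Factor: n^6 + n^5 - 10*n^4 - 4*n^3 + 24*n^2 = (n)*(n^5 + n^4 - 10*n^3 - 4*n^2 + 24*n) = n*(n + 3)*(n^4 - 2*n^3 - 4*n^2 + 8*n) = n^2*(n + 3)*(n^3 - 2*n^2 - 4*n + 8) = n^2*(n - 2)*(n + 3)*(n^2 - 4) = n^2*(n - 2)*(n + 2)*(n + 3)*(n - 2)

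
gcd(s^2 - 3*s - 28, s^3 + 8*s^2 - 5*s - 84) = s + 4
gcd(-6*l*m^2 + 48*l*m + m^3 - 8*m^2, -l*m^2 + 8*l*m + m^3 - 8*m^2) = m^2 - 8*m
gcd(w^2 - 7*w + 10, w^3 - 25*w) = w - 5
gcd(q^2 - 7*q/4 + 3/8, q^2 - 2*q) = 1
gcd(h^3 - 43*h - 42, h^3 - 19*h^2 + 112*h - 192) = 1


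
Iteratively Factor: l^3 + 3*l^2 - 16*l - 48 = (l + 3)*(l^2 - 16) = (l - 4)*(l + 3)*(l + 4)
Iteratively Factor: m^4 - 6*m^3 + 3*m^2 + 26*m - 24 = (m - 3)*(m^3 - 3*m^2 - 6*m + 8) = (m - 3)*(m - 1)*(m^2 - 2*m - 8) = (m - 3)*(m - 1)*(m + 2)*(m - 4)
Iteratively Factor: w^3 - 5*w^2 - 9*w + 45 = (w - 3)*(w^2 - 2*w - 15) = (w - 3)*(w + 3)*(w - 5)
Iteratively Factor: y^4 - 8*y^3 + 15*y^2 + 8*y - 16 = (y + 1)*(y^3 - 9*y^2 + 24*y - 16) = (y - 4)*(y + 1)*(y^2 - 5*y + 4) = (y - 4)*(y - 1)*(y + 1)*(y - 4)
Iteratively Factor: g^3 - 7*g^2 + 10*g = (g - 5)*(g^2 - 2*g) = g*(g - 5)*(g - 2)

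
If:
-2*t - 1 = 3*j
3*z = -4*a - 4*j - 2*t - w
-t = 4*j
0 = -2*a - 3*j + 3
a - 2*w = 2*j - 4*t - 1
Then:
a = 6/5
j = 1/5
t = -4/5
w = -7/10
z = -11/10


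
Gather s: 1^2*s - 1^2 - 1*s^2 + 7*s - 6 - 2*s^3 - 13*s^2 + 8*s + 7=-2*s^3 - 14*s^2 + 16*s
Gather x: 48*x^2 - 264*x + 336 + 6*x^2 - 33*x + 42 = 54*x^2 - 297*x + 378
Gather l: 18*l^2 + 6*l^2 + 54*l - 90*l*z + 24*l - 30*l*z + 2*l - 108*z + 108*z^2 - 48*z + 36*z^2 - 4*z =24*l^2 + l*(80 - 120*z) + 144*z^2 - 160*z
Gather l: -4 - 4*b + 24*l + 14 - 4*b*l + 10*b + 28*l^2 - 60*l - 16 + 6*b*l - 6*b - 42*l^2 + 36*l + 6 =2*b*l - 14*l^2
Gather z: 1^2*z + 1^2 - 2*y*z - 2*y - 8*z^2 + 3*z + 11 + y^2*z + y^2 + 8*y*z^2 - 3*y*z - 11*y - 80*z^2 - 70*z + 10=y^2 - 13*y + z^2*(8*y - 88) + z*(y^2 - 5*y - 66) + 22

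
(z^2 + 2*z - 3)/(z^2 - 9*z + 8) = (z + 3)/(z - 8)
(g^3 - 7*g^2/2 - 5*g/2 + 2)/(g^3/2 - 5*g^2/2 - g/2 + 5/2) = (2*g^2 - 9*g + 4)/(g^2 - 6*g + 5)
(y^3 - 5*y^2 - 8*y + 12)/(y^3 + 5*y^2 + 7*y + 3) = (y^3 - 5*y^2 - 8*y + 12)/(y^3 + 5*y^2 + 7*y + 3)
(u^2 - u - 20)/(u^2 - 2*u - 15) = (u + 4)/(u + 3)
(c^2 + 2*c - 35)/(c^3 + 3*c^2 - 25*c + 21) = (c - 5)/(c^2 - 4*c + 3)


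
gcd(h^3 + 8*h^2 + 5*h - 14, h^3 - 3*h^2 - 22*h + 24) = h - 1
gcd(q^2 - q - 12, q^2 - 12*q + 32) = q - 4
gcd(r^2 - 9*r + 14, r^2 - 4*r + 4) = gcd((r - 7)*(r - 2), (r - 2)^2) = r - 2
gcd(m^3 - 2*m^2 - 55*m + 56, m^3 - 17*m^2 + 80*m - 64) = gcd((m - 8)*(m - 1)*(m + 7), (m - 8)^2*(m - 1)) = m^2 - 9*m + 8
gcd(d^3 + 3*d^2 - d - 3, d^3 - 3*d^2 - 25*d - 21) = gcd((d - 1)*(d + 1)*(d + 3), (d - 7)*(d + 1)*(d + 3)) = d^2 + 4*d + 3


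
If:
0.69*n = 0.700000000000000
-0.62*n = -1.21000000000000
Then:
No Solution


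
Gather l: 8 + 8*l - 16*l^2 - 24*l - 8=-16*l^2 - 16*l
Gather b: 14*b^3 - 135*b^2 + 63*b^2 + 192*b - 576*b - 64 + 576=14*b^3 - 72*b^2 - 384*b + 512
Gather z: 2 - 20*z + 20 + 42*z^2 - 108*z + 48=42*z^2 - 128*z + 70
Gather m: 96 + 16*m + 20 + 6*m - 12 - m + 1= 21*m + 105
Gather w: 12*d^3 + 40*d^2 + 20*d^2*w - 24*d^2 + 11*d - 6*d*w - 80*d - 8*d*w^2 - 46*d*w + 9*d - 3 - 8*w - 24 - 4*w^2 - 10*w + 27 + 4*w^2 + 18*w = 12*d^3 + 16*d^2 - 8*d*w^2 - 60*d + w*(20*d^2 - 52*d)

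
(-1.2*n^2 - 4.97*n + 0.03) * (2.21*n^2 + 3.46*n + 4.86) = -2.652*n^4 - 15.1357*n^3 - 22.9619*n^2 - 24.0504*n + 0.1458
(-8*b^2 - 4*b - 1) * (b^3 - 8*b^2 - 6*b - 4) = -8*b^5 + 60*b^4 + 79*b^3 + 64*b^2 + 22*b + 4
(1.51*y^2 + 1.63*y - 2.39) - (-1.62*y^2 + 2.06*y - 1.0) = 3.13*y^2 - 0.43*y - 1.39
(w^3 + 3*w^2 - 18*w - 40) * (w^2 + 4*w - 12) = w^5 + 7*w^4 - 18*w^3 - 148*w^2 + 56*w + 480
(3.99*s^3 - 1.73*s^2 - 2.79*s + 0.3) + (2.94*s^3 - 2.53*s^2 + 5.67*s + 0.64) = 6.93*s^3 - 4.26*s^2 + 2.88*s + 0.94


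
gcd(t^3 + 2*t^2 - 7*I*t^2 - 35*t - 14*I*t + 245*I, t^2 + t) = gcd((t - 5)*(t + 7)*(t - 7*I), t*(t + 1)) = 1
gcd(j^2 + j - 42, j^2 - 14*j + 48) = j - 6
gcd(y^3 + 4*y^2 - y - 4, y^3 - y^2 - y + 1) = y^2 - 1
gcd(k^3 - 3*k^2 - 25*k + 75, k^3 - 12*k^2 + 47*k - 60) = k^2 - 8*k + 15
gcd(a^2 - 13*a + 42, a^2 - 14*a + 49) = a - 7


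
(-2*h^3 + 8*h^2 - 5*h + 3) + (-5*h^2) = -2*h^3 + 3*h^2 - 5*h + 3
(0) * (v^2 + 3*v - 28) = 0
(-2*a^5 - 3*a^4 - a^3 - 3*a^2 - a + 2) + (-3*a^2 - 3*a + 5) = -2*a^5 - 3*a^4 - a^3 - 6*a^2 - 4*a + 7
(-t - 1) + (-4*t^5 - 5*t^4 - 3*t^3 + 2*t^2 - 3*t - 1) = -4*t^5 - 5*t^4 - 3*t^3 + 2*t^2 - 4*t - 2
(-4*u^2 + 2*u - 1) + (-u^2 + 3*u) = -5*u^2 + 5*u - 1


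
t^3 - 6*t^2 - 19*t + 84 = (t - 7)*(t - 3)*(t + 4)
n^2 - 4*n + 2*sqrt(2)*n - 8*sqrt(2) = (n - 4)*(n + 2*sqrt(2))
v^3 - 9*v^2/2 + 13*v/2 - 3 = (v - 2)*(v - 3/2)*(v - 1)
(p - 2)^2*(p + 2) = p^3 - 2*p^2 - 4*p + 8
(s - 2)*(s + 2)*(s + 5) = s^3 + 5*s^2 - 4*s - 20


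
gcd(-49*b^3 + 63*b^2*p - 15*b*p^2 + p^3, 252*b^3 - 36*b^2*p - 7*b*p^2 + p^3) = -7*b + p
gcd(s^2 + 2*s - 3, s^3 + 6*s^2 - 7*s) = s - 1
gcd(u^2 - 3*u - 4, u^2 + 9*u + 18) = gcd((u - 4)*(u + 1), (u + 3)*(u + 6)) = 1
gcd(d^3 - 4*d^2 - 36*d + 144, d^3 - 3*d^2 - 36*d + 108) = d^2 - 36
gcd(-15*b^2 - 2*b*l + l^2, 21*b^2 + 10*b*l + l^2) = 3*b + l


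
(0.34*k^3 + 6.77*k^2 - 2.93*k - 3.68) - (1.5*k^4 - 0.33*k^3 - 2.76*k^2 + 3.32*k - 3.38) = -1.5*k^4 + 0.67*k^3 + 9.53*k^2 - 6.25*k - 0.3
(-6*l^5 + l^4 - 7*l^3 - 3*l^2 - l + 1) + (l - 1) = -6*l^5 + l^4 - 7*l^3 - 3*l^2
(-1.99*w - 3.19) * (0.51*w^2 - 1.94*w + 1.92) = -1.0149*w^3 + 2.2337*w^2 + 2.3678*w - 6.1248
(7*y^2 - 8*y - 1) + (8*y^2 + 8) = 15*y^2 - 8*y + 7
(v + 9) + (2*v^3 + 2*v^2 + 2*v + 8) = 2*v^3 + 2*v^2 + 3*v + 17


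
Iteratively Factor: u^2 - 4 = (u - 2)*(u + 2)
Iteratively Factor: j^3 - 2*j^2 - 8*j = (j + 2)*(j^2 - 4*j) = j*(j + 2)*(j - 4)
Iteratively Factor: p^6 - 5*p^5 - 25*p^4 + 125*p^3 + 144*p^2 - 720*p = (p + 4)*(p^5 - 9*p^4 + 11*p^3 + 81*p^2 - 180*p) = p*(p + 4)*(p^4 - 9*p^3 + 11*p^2 + 81*p - 180) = p*(p + 3)*(p + 4)*(p^3 - 12*p^2 + 47*p - 60) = p*(p - 5)*(p + 3)*(p + 4)*(p^2 - 7*p + 12) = p*(p - 5)*(p - 3)*(p + 3)*(p + 4)*(p - 4)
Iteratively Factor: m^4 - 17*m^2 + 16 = (m - 4)*(m^3 + 4*m^2 - m - 4) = (m - 4)*(m - 1)*(m^2 + 5*m + 4) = (m - 4)*(m - 1)*(m + 4)*(m + 1)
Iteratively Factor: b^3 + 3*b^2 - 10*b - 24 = (b + 2)*(b^2 + b - 12) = (b + 2)*(b + 4)*(b - 3)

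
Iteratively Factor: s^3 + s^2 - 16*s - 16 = (s - 4)*(s^2 + 5*s + 4) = (s - 4)*(s + 1)*(s + 4)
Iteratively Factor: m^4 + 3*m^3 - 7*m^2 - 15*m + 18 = (m + 3)*(m^3 - 7*m + 6) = (m - 2)*(m + 3)*(m^2 + 2*m - 3) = (m - 2)*(m - 1)*(m + 3)*(m + 3)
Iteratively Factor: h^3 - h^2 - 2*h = (h + 1)*(h^2 - 2*h) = (h - 2)*(h + 1)*(h)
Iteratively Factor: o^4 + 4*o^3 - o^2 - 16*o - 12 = (o + 3)*(o^3 + o^2 - 4*o - 4) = (o + 2)*(o + 3)*(o^2 - o - 2) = (o + 1)*(o + 2)*(o + 3)*(o - 2)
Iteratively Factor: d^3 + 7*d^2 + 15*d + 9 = (d + 3)*(d^2 + 4*d + 3) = (d + 3)^2*(d + 1)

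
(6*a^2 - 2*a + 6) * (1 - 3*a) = -18*a^3 + 12*a^2 - 20*a + 6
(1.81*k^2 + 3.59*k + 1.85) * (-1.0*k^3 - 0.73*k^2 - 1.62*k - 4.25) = -1.81*k^5 - 4.9113*k^4 - 7.4029*k^3 - 14.8588*k^2 - 18.2545*k - 7.8625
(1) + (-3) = -2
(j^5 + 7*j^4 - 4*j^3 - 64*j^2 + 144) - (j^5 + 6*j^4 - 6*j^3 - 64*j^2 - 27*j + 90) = j^4 + 2*j^3 + 27*j + 54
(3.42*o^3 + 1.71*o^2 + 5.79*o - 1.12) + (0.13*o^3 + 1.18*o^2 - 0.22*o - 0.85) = 3.55*o^3 + 2.89*o^2 + 5.57*o - 1.97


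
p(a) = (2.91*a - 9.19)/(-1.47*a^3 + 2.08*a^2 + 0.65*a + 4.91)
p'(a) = (2.91*a - 9.19)*(4.41*a^2 - 4.16*a - 0.65)/(-1.47*a^3 + 2.08*a^2 + 0.65*a + 4.91)^2 + 2.91/(-1.47*a^3 + 2.08*a^2 + 0.65*a + 4.91) = (8.5554*a^3 - 46.5807*a^2 + 38.2304*a + 20.2616)/(2.1609*a^6 - 6.1152*a^5 + 2.4154*a^4 - 11.7314*a^3 + 20.8481*a^2 + 6.383*a + 24.1081)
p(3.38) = -0.02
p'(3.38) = -0.08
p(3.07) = 0.02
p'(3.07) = -0.21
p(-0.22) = -2.01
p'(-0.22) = 0.40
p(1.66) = -0.87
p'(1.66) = -0.22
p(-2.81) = -0.33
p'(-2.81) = -0.24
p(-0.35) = -2.04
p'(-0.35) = 0.03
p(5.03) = -0.04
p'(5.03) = 0.01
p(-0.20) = -2.00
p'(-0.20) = 0.45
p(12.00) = -0.01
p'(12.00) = 0.00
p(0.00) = -1.87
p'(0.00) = 0.84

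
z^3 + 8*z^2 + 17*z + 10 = (z + 1)*(z + 2)*(z + 5)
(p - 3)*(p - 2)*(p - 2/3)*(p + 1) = p^4 - 14*p^3/3 + 11*p^2/3 + 16*p/3 - 4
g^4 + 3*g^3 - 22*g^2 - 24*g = g*(g - 4)*(g + 1)*(g + 6)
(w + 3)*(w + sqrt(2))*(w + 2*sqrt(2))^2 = w^4 + 3*w^3 + 5*sqrt(2)*w^3 + 16*w^2 + 15*sqrt(2)*w^2 + 8*sqrt(2)*w + 48*w + 24*sqrt(2)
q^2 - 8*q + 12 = (q - 6)*(q - 2)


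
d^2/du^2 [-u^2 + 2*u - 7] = -2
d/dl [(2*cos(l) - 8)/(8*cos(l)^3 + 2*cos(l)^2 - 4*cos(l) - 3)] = 2*(-16*sin(l)^2*cos(l) + 94*sin(l)^2 - 75)*sin(l)/(2*cos(l) + cos(2*l) + 2*cos(3*l) - 2)^2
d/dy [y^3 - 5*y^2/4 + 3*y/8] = 3*y^2 - 5*y/2 + 3/8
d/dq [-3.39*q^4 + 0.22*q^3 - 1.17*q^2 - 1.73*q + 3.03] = -13.56*q^3 + 0.66*q^2 - 2.34*q - 1.73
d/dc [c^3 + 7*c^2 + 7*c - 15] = 3*c^2 + 14*c + 7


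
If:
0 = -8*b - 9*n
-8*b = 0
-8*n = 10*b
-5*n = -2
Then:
No Solution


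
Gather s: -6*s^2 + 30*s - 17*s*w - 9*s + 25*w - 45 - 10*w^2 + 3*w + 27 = -6*s^2 + s*(21 - 17*w) - 10*w^2 + 28*w - 18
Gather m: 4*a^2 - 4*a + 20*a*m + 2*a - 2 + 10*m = 4*a^2 - 2*a + m*(20*a + 10) - 2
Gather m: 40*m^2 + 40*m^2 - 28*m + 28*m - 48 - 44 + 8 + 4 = 80*m^2 - 80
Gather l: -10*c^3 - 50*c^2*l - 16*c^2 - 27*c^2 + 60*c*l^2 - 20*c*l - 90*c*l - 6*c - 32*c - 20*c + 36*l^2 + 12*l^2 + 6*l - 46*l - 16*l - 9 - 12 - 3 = -10*c^3 - 43*c^2 - 58*c + l^2*(60*c + 48) + l*(-50*c^2 - 110*c - 56) - 24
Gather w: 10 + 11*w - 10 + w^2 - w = w^2 + 10*w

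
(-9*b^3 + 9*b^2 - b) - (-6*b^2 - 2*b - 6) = -9*b^3 + 15*b^2 + b + 6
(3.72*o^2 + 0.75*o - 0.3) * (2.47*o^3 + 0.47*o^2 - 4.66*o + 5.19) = 9.1884*o^5 + 3.6009*o^4 - 17.7237*o^3 + 15.6708*o^2 + 5.2905*o - 1.557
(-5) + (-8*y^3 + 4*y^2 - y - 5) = -8*y^3 + 4*y^2 - y - 10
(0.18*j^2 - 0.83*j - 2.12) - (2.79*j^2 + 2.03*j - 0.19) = -2.61*j^2 - 2.86*j - 1.93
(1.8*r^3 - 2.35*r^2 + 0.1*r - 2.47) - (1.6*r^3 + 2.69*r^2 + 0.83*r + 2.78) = 0.2*r^3 - 5.04*r^2 - 0.73*r - 5.25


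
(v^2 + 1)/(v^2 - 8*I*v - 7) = (v + I)/(v - 7*I)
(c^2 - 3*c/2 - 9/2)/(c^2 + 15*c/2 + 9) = (c - 3)/(c + 6)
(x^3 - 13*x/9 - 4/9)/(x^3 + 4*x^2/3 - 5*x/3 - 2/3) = (x^2 - x/3 - 4/3)/(x^2 + x - 2)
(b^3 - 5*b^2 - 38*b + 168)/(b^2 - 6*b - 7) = (b^2 + 2*b - 24)/(b + 1)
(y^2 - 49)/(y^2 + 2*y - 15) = (y^2 - 49)/(y^2 + 2*y - 15)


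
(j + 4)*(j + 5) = j^2 + 9*j + 20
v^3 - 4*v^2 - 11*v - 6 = (v - 6)*(v + 1)^2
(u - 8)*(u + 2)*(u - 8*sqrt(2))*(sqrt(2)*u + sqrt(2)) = sqrt(2)*u^4 - 16*u^3 - 5*sqrt(2)*u^3 - 22*sqrt(2)*u^2 + 80*u^2 - 16*sqrt(2)*u + 352*u + 256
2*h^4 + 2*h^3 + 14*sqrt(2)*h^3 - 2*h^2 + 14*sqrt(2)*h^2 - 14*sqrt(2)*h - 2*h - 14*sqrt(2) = (h - 1)*(h + 7*sqrt(2))*(sqrt(2)*h + sqrt(2))^2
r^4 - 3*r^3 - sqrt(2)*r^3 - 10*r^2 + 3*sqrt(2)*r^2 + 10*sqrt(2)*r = r*(r - 5)*(r + 2)*(r - sqrt(2))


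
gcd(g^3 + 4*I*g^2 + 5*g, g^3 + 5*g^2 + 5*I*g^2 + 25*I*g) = g^2 + 5*I*g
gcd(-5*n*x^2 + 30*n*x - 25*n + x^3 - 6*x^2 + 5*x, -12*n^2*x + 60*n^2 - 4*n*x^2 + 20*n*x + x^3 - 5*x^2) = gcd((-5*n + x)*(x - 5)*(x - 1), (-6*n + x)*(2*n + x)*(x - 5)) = x - 5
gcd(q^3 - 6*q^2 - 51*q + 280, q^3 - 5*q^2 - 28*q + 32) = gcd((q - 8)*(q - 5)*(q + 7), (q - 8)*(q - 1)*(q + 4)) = q - 8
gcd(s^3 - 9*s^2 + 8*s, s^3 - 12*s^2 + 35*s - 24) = s^2 - 9*s + 8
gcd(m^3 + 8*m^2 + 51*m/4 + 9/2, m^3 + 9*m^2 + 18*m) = m + 6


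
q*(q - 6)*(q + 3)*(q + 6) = q^4 + 3*q^3 - 36*q^2 - 108*q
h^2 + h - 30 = (h - 5)*(h + 6)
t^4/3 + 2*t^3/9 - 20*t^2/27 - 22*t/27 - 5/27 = (t/3 + 1/3)*(t - 5/3)*(t + 1/3)*(t + 1)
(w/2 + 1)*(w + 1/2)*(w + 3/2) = w^3/2 + 2*w^2 + 19*w/8 + 3/4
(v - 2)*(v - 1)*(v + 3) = v^3 - 7*v + 6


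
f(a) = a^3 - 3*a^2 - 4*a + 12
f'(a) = 3*a^2 - 6*a - 4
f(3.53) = 4.48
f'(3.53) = 12.20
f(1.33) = 3.73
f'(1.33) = -6.67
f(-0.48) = 13.12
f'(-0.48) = -0.43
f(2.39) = -1.04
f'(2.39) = -1.20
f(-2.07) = -1.44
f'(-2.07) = 21.27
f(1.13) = 5.09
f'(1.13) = -6.95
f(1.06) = 5.58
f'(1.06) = -6.99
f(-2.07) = -1.44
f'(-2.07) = 21.27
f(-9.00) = -924.00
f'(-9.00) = 293.00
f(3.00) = 0.00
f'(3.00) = 5.00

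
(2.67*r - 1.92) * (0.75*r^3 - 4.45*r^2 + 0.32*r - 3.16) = 2.0025*r^4 - 13.3215*r^3 + 9.3984*r^2 - 9.0516*r + 6.0672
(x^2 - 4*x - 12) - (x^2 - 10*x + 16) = 6*x - 28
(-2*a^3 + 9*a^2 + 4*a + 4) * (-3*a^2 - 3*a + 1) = 6*a^5 - 21*a^4 - 41*a^3 - 15*a^2 - 8*a + 4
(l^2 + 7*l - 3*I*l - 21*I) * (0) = 0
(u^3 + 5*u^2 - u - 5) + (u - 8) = u^3 + 5*u^2 - 13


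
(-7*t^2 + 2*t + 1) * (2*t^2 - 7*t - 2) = -14*t^4 + 53*t^3 + 2*t^2 - 11*t - 2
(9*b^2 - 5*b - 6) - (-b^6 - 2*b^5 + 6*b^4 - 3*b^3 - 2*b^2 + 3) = b^6 + 2*b^5 - 6*b^4 + 3*b^3 + 11*b^2 - 5*b - 9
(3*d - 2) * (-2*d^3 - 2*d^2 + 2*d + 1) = -6*d^4 - 2*d^3 + 10*d^2 - d - 2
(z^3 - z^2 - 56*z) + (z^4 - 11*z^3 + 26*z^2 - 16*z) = z^4 - 10*z^3 + 25*z^2 - 72*z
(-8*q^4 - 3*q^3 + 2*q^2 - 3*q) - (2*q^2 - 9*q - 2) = -8*q^4 - 3*q^3 + 6*q + 2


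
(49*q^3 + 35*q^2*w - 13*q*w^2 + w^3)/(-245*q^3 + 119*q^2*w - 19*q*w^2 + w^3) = (-q - w)/(5*q - w)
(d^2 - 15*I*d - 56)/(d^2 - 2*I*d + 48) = (d - 7*I)/(d + 6*I)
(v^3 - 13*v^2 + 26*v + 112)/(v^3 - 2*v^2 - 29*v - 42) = (v - 8)/(v + 3)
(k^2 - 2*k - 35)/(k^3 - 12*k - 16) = (-k^2 + 2*k + 35)/(-k^3 + 12*k + 16)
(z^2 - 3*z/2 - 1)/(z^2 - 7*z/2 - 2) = (z - 2)/(z - 4)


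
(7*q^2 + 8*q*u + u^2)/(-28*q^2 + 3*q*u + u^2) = (-q - u)/(4*q - u)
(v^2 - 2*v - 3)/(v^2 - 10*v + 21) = (v + 1)/(v - 7)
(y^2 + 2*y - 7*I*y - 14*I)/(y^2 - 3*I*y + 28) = (y + 2)/(y + 4*I)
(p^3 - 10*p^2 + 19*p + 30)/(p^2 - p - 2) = (p^2 - 11*p + 30)/(p - 2)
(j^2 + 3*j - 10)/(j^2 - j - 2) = (j + 5)/(j + 1)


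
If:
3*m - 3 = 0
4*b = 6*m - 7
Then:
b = -1/4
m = 1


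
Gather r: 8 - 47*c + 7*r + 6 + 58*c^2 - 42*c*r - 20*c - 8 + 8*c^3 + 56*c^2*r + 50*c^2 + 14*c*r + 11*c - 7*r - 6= 8*c^3 + 108*c^2 - 56*c + r*(56*c^2 - 28*c)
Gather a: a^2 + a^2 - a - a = 2*a^2 - 2*a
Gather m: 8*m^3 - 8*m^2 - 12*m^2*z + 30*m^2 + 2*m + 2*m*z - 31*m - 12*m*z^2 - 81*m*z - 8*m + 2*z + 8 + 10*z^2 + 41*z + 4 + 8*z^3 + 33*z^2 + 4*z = 8*m^3 + m^2*(22 - 12*z) + m*(-12*z^2 - 79*z - 37) + 8*z^3 + 43*z^2 + 47*z + 12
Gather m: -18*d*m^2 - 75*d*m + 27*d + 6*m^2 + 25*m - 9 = 27*d + m^2*(6 - 18*d) + m*(25 - 75*d) - 9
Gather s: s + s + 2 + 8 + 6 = 2*s + 16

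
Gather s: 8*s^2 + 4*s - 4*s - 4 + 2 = 8*s^2 - 2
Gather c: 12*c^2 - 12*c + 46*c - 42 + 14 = 12*c^2 + 34*c - 28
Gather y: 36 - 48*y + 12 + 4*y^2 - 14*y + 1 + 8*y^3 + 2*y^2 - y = 8*y^3 + 6*y^2 - 63*y + 49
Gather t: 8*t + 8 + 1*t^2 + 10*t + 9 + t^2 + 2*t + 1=2*t^2 + 20*t + 18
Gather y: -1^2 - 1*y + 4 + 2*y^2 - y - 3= 2*y^2 - 2*y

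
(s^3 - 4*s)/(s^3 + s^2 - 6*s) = (s + 2)/(s + 3)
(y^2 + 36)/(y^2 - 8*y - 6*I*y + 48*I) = (y + 6*I)/(y - 8)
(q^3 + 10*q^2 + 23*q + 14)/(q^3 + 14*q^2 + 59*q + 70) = (q + 1)/(q + 5)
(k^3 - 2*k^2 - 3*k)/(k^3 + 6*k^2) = (k^2 - 2*k - 3)/(k*(k + 6))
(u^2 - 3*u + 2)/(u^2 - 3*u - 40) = (-u^2 + 3*u - 2)/(-u^2 + 3*u + 40)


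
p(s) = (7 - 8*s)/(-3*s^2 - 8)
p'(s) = 6*s*(7 - 8*s)/(-3*s^2 - 8)^2 - 8/(-3*s^2 - 8) = 2*(-12*s^2 + 21*s + 32)/(9*s^4 + 48*s^2 + 64)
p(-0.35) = -1.17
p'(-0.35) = 0.66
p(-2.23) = -1.08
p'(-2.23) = -0.28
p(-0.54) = -1.28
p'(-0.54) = 0.44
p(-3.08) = -0.87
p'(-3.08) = -0.22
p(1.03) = 0.11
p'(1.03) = 0.65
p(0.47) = -0.37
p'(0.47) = 1.05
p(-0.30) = -1.14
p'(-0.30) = 0.72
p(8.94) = 0.26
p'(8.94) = -0.02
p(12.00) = 0.20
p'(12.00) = -0.01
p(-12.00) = -0.23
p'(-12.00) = -0.02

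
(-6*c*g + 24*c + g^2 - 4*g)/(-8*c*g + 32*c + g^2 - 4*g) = (6*c - g)/(8*c - g)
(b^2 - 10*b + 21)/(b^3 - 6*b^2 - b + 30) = (b - 7)/(b^2 - 3*b - 10)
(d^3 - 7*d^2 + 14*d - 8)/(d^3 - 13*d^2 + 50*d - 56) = (d - 1)/(d - 7)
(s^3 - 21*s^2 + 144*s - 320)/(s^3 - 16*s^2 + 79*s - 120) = (s - 8)/(s - 3)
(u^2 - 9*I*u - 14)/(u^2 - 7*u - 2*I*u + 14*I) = (u - 7*I)/(u - 7)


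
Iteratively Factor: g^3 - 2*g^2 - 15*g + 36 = (g - 3)*(g^2 + g - 12) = (g - 3)*(g + 4)*(g - 3)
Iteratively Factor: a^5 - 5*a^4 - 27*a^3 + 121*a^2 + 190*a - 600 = (a + 4)*(a^4 - 9*a^3 + 9*a^2 + 85*a - 150) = (a - 5)*(a + 4)*(a^3 - 4*a^2 - 11*a + 30) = (a - 5)*(a + 3)*(a + 4)*(a^2 - 7*a + 10) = (a - 5)*(a - 2)*(a + 3)*(a + 4)*(a - 5)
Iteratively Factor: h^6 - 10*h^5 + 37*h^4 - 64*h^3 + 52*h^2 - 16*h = (h - 1)*(h^5 - 9*h^4 + 28*h^3 - 36*h^2 + 16*h) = (h - 4)*(h - 1)*(h^4 - 5*h^3 + 8*h^2 - 4*h) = h*(h - 4)*(h - 1)*(h^3 - 5*h^2 + 8*h - 4) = h*(h - 4)*(h - 2)*(h - 1)*(h^2 - 3*h + 2) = h*(h - 4)*(h - 2)*(h - 1)^2*(h - 2)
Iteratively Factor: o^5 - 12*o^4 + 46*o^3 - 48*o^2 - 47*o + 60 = (o - 3)*(o^4 - 9*o^3 + 19*o^2 + 9*o - 20) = (o - 4)*(o - 3)*(o^3 - 5*o^2 - o + 5) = (o - 4)*(o - 3)*(o - 1)*(o^2 - 4*o - 5) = (o - 5)*(o - 4)*(o - 3)*(o - 1)*(o + 1)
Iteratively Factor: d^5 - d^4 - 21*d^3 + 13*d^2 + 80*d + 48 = (d - 4)*(d^4 + 3*d^3 - 9*d^2 - 23*d - 12) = (d - 4)*(d - 3)*(d^3 + 6*d^2 + 9*d + 4) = (d - 4)*(d - 3)*(d + 1)*(d^2 + 5*d + 4) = (d - 4)*(d - 3)*(d + 1)*(d + 4)*(d + 1)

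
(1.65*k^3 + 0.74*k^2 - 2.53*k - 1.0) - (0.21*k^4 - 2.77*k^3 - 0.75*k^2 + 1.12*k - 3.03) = -0.21*k^4 + 4.42*k^3 + 1.49*k^2 - 3.65*k + 2.03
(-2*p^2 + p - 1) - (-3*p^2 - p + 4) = p^2 + 2*p - 5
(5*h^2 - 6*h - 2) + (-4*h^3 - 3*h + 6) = -4*h^3 + 5*h^2 - 9*h + 4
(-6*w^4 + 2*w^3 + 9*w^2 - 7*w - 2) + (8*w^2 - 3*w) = -6*w^4 + 2*w^3 + 17*w^2 - 10*w - 2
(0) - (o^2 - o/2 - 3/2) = -o^2 + o/2 + 3/2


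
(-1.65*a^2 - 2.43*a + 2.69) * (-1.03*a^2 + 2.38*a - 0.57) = 1.6995*a^4 - 1.4241*a^3 - 7.6136*a^2 + 7.7873*a - 1.5333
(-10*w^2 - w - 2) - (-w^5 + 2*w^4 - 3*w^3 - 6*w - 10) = w^5 - 2*w^4 + 3*w^3 - 10*w^2 + 5*w + 8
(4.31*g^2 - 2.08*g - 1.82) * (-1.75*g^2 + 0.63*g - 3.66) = -7.5425*g^4 + 6.3553*g^3 - 13.9*g^2 + 6.4662*g + 6.6612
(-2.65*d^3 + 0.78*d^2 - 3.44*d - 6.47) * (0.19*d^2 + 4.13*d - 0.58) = -0.5035*d^5 - 10.7963*d^4 + 4.1048*d^3 - 15.8889*d^2 - 24.7259*d + 3.7526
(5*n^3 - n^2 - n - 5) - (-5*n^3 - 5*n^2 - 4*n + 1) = 10*n^3 + 4*n^2 + 3*n - 6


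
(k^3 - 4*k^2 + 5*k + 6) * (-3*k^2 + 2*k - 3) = -3*k^5 + 14*k^4 - 26*k^3 + 4*k^2 - 3*k - 18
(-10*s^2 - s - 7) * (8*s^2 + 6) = -80*s^4 - 8*s^3 - 116*s^2 - 6*s - 42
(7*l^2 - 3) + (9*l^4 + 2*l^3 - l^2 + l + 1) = 9*l^4 + 2*l^3 + 6*l^2 + l - 2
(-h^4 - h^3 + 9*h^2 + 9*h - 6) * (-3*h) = 3*h^5 + 3*h^4 - 27*h^3 - 27*h^2 + 18*h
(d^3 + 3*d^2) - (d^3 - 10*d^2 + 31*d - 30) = 13*d^2 - 31*d + 30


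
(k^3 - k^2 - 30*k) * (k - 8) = k^4 - 9*k^3 - 22*k^2 + 240*k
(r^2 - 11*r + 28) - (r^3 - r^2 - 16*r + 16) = -r^3 + 2*r^2 + 5*r + 12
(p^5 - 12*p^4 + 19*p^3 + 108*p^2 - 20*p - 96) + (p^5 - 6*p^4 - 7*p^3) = 2*p^5 - 18*p^4 + 12*p^3 + 108*p^2 - 20*p - 96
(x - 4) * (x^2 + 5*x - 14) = x^3 + x^2 - 34*x + 56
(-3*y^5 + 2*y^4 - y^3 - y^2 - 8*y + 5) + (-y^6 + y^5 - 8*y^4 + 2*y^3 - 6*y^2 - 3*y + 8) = -y^6 - 2*y^5 - 6*y^4 + y^3 - 7*y^2 - 11*y + 13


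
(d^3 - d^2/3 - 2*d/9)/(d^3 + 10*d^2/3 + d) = (d - 2/3)/(d + 3)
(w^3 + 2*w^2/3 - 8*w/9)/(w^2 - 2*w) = (9*w^2 + 6*w - 8)/(9*(w - 2))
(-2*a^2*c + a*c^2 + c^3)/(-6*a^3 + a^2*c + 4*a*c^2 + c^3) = c/(3*a + c)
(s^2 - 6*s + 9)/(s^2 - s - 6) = (s - 3)/(s + 2)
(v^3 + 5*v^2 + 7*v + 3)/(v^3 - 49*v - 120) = (v^2 + 2*v + 1)/(v^2 - 3*v - 40)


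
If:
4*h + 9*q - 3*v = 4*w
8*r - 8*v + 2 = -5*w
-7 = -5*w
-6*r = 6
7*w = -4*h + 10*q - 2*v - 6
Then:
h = -847/760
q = 881/760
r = -1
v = 1/8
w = 7/5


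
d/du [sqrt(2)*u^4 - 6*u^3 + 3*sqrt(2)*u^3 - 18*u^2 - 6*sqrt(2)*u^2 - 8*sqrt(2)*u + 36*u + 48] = 4*sqrt(2)*u^3 - 18*u^2 + 9*sqrt(2)*u^2 - 36*u - 12*sqrt(2)*u - 8*sqrt(2) + 36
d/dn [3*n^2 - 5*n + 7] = 6*n - 5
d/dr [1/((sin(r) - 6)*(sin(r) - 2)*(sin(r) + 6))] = (-3*sin(r)^2 + 4*sin(r) + 36)*cos(r)/((sin(r) - 6)^2*(sin(r) - 2)^2*(sin(r) + 6)^2)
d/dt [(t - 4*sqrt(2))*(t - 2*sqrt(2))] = 2*t - 6*sqrt(2)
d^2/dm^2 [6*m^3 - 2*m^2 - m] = 36*m - 4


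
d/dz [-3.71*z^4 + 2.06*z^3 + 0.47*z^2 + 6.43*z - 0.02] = -14.84*z^3 + 6.18*z^2 + 0.94*z + 6.43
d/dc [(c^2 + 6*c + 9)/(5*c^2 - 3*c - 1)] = (-33*c^2 - 92*c + 21)/(25*c^4 - 30*c^3 - c^2 + 6*c + 1)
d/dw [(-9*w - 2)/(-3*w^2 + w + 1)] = (27*w^2 - 9*w - (6*w - 1)*(9*w + 2) - 9)/(-3*w^2 + w + 1)^2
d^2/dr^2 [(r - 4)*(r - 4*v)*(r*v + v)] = 2*v*(3*r - 4*v - 3)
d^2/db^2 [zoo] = 0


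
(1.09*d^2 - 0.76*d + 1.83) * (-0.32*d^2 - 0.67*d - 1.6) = -0.3488*d^4 - 0.4871*d^3 - 1.8204*d^2 - 0.0101*d - 2.928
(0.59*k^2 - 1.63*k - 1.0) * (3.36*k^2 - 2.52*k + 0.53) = 1.9824*k^4 - 6.9636*k^3 + 1.0603*k^2 + 1.6561*k - 0.53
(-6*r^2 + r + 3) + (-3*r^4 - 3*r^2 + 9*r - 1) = -3*r^4 - 9*r^2 + 10*r + 2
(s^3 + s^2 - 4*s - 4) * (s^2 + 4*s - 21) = s^5 + 5*s^4 - 21*s^3 - 41*s^2 + 68*s + 84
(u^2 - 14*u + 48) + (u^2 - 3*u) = 2*u^2 - 17*u + 48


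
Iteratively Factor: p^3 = (p)*(p^2) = p^2*(p)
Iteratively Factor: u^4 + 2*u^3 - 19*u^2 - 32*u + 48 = (u - 4)*(u^3 + 6*u^2 + 5*u - 12) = (u - 4)*(u - 1)*(u^2 + 7*u + 12) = (u - 4)*(u - 1)*(u + 4)*(u + 3)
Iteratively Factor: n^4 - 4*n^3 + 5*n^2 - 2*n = (n - 1)*(n^3 - 3*n^2 + 2*n) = (n - 2)*(n - 1)*(n^2 - n) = n*(n - 2)*(n - 1)*(n - 1)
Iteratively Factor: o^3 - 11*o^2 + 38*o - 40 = (o - 2)*(o^2 - 9*o + 20) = (o - 5)*(o - 2)*(o - 4)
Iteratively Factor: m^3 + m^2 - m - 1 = (m - 1)*(m^2 + 2*m + 1) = (m - 1)*(m + 1)*(m + 1)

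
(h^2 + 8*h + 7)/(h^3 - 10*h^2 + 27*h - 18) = (h^2 + 8*h + 7)/(h^3 - 10*h^2 + 27*h - 18)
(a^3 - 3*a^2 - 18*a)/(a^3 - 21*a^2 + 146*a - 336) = a*(a + 3)/(a^2 - 15*a + 56)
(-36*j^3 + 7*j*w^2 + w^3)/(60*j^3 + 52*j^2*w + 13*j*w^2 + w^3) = (-6*j^2 + j*w + w^2)/(10*j^2 + 7*j*w + w^2)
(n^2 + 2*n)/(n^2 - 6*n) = (n + 2)/(n - 6)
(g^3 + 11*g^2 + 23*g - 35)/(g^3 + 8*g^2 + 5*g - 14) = (g + 5)/(g + 2)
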